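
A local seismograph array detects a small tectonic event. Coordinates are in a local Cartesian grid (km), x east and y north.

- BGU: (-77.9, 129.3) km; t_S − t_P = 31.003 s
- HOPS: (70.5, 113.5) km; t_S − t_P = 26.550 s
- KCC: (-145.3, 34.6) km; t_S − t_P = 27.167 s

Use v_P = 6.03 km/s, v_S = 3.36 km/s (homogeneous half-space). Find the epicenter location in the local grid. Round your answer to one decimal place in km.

Distance from S−P lag: d = Δt · v_P v_S / (v_P − v_S) = Δt · (6.03·3.36)/(6.03−3.36) ≈ 7.5883·Δt.
So d_BGU = 235.26, d_HOPS = 201.47, d_KCC = 206.15 km.
Circle about each station: (x + 77.9)² + (y − 129.3)² = 235.26²; (x − 70.5)² + (y − 113.5)² = 201.47²; (x + 145.3)² + (y − 34.6)² = 206.15².
Subtracting pairs of circle equations eliminates x²+y² and gives linear equations (the radical axes):
296.8 x − 31.6 y = 9822.71
-134.8 x − 189.4 y = 12371.80
Solving the 2×2 system: x ≈ 24.3, y ≈ -82.6 km.

x ≈ 24.3 km, y ≈ -82.6 km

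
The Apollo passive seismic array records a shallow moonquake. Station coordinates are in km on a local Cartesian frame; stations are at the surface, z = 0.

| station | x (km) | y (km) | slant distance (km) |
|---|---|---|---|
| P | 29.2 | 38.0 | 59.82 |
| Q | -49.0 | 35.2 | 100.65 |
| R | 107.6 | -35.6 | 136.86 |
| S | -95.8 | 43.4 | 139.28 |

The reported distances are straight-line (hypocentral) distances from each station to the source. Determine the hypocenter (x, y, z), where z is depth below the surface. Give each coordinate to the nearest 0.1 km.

(31.0, 64.3, 53.7)

Each station gives a sphere (x−x_i)² + (y−y_i)² + z² = d_i² (stations at z=0).
Subtracting the P sphere from Q and R: z² cancels, leaving linear equations in x and y:
-156.4 x − 5.6 y = -5208.59
156.8 x − 147.2 y = -4603.75
Solving: x ≈ 31.001, y ≈ 64.298 km (keep extra digits for the depth step; rounded: 31.0, 64.3).
Then from the P sphere: z² = 59.82² − (x − 29.2)² − (y − 38.0)² with x = 31.001, y = 64.298, so z ≈ 53.699 ≈ 53.7 km.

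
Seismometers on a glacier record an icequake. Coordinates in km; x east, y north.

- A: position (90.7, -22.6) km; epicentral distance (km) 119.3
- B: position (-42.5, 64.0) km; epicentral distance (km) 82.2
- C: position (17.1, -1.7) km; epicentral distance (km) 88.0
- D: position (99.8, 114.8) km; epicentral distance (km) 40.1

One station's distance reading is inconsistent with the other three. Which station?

Solve using three stations at a time. Using A, B, C (subtract circle equations pairwise → linear system) gives (x, y) ≈ (37.1, 83.8).
Distances from that point to each station vs reported:
  A: calculated 119.2 vs reported 119.3 → residual 0.1 km
  B: calculated 82.0 vs reported 82.2 → residual 0.2 km
  C: calculated 87.8 vs reported 88.0 → residual 0.2 km
  D: calculated 70.0 vs reported 40.1 → residual 29.9 km
A, B, C are mutually consistent (residuals ≈ 0); D is off by 29.9 km.

D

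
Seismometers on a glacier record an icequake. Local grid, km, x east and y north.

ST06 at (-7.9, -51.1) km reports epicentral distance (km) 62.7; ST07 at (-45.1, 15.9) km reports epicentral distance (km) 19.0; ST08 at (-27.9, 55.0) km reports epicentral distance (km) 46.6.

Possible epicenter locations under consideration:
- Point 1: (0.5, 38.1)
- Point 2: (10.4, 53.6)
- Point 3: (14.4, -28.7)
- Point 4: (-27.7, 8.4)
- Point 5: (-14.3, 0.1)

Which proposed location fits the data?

For each candidate, compare |candidate − station| to the reported distance:
Point 1: residuals ST06 26.9, ST07 31.7, ST08 13.6 → max 31.7 km
Point 2: residuals ST06 43.6, ST07 48.1, ST08 8.3 → max 48.1 km
Point 3: residuals ST06 31.1, ST07 55.4, ST08 47.2 → max 55.4 km
Point 4: residuals ST06 0.0, ST07 0.1, ST08 0.0 → max 0.1 km
Point 5: residuals ST06 11.1, ST07 15.6, ST08 10.0 → max 15.6 km
Only Point 4 has all residuals ≈ 0.

Point 4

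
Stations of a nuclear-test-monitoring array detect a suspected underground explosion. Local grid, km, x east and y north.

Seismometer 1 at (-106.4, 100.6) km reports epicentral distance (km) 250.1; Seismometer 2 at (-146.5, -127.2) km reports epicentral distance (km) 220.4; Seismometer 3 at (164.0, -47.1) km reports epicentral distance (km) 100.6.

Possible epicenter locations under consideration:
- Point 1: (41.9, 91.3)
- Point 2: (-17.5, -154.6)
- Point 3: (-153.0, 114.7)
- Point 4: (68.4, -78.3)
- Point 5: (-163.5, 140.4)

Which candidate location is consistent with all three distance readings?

Point 4

For each candidate, compare |candidate − station| to the reported distance:
Point 1: residuals Seismometer 1 101.5, Seismometer 2 68.1, Seismometer 3 84.0 → max 101.5 km
Point 2: residuals Seismometer 1 20.1, Seismometer 2 88.5, Seismometer 3 110.3 → max 110.3 km
Point 3: residuals Seismometer 1 201.4, Seismometer 2 21.6, Seismometer 3 255.3 → max 255.3 km
Point 4: residuals Seismometer 1 0.0, Seismometer 2 0.0, Seismometer 3 0.0 → max 0.0 km
Point 5: residuals Seismometer 1 180.5, Seismometer 2 47.7, Seismometer 3 276.8 → max 276.8 km
Only Point 4 has all residuals ≈ 0.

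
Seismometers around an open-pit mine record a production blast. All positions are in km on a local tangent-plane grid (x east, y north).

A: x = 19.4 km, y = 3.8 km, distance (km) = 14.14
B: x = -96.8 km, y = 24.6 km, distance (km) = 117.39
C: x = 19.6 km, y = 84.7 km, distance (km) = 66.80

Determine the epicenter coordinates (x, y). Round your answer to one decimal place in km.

Circle about each station: (x − 19.4)² + (y − 3.8)² = 14.14²; (x + 96.8)² + (y − 24.6)² = 117.39²; (x − 19.6)² + (y − 84.7)² = 66.80².
Subtracting pairs of circle equations eliminates x²+y² and gives linear equations (the radical axes):
-232.4 x + 41.6 y = -3995.87
0.4 x + 161.8 y = 2905.15
Solving the 2×2 system: x ≈ 20.4, y ≈ 17.9 km.

(20.4, 17.9)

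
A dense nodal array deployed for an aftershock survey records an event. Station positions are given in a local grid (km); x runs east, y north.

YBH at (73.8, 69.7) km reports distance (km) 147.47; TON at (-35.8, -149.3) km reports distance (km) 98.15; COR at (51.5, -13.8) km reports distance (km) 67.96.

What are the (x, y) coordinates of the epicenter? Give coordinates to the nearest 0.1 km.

Circle about each station: (x − 73.8)² + (y − 69.7)² = 147.47²; (x + 35.8)² + (y + 149.3)² = 98.15²; (x − 51.5)² + (y + 13.8)² = 67.96².
Subtracting the YBH equation from the TON and COR equations removes the quadratic terms:
-219.2 x − 438.0 y = 25381.58
-44.6 x − 167.0 y = 9667.00
Solving the 2×2 system: x ≈ -0.3, y ≈ -57.8 km.

x ≈ -0.3 km, y ≈ -57.8 km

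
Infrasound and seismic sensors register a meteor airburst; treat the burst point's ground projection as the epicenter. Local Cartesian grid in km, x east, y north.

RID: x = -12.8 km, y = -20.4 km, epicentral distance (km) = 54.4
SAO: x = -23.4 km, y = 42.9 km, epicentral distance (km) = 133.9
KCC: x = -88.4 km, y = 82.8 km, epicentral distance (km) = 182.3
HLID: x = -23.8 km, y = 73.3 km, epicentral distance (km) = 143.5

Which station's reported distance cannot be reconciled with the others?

Solve using three stations at a time. Using RID, KCC, HLID (subtract circle equations pairwise → linear system) gives (x, y) ≈ (21.0, -63.0).
Distances from that point to each station vs reported:
  RID: calculated 54.4 vs reported 54.4 → residual 0.0 km
  SAO: calculated 114.9 vs reported 133.9 → residual 19.0 km
  KCC: calculated 182.3 vs reported 182.3 → residual 0.0 km
  HLID: calculated 143.5 vs reported 143.5 → residual 0.0 km
RID, KCC, HLID are mutually consistent (residuals ≈ 0); SAO is off by 19.0 km.

SAO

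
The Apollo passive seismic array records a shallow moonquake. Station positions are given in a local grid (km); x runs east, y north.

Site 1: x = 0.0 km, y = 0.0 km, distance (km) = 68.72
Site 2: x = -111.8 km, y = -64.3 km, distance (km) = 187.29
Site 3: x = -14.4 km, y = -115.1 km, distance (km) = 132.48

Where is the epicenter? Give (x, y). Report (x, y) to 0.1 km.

Circle about each station: x² + y² = 68.72²; (x + 111.8)² + (y + 64.3)² = 187.29²; (x + 14.4)² + (y + 115.1)² = 132.48².
Subtracting the Site 1 equation from the Site 2 and Site 3 equations removes the quadratic terms:
-223.6 x − 128.6 y = -13721.38
-28.8 x − 230.2 y = 626.86
Solving the 2×2 system: x ≈ 67.8, y ≈ -11.2 km.
Check against Site 1 (with the unrounded x, y): √(x²+y²) = 68.73 ≈ 68.72 km. ✓

x ≈ 67.8 km, y ≈ -11.2 km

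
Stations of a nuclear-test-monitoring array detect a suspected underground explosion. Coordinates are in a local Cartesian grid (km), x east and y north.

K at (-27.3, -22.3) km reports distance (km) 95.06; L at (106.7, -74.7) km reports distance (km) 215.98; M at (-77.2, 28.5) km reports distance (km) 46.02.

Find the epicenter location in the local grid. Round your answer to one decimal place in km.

-54.8 km east, 68.7 km north

Circle about each station: (x + 27.3)² + (y + 22.3)² = 95.06²; (x − 106.7)² + (y + 74.7)² = 215.98²; (x + 77.2)² + (y − 28.5)² = 46.02².
Subtracting the K equation from the L and M equations removes the quadratic terms:
268.0 x − 104.8 y = -21888.56
-99.8 x + 101.6 y = 12448.07
Solving the 2×2 system: x ≈ -54.8, y ≈ 68.7 km.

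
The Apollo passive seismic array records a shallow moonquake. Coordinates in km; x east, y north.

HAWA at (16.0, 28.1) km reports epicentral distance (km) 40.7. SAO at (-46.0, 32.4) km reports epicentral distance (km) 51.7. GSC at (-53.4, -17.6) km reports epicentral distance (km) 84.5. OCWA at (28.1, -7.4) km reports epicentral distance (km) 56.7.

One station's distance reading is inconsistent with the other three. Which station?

Solve using three stations at a time. Using SAO, GSC, OCWA (subtract circle equations pairwise → linear system) gives (x, y) ≈ (4.4, 44.1).
Distances from that point to each station vs reported:
  HAWA: calculated 19.8 vs reported 40.7 → residual 20.9 km
  SAO: calculated 51.7 vs reported 51.7 → residual 0.0 km
  GSC: calculated 84.5 vs reported 84.5 → residual 0.0 km
  OCWA: calculated 56.7 vs reported 56.7 → residual 0.0 km
SAO, GSC, OCWA are mutually consistent (residuals ≈ 0); HAWA is off by 20.9 km.

HAWA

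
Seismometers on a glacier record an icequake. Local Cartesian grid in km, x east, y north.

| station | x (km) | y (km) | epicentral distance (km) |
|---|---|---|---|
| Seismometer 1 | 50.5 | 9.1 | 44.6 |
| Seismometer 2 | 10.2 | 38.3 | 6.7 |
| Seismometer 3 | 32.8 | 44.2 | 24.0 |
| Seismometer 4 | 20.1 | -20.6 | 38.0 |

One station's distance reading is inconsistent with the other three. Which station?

Seismometer 4

Solve using three stations at a time. Using Seismometer 1, Seismometer 2, Seismometer 3 (subtract circle equations pairwise → linear system) gives (x, y) ≈ (12.2, 31.9).
Distances from that point to each station vs reported:
  Seismometer 1: calculated 44.6 vs reported 44.6 → residual 0.0 km
  Seismometer 2: calculated 6.7 vs reported 6.7 → residual 0.0 km
  Seismometer 3: calculated 24.0 vs reported 24.0 → residual 0.0 km
  Seismometer 4: calculated 53.1 vs reported 38.0 → residual 15.1 km
Seismometer 1, Seismometer 2, Seismometer 3 are mutually consistent (residuals ≈ 0); Seismometer 4 is off by 15.1 km.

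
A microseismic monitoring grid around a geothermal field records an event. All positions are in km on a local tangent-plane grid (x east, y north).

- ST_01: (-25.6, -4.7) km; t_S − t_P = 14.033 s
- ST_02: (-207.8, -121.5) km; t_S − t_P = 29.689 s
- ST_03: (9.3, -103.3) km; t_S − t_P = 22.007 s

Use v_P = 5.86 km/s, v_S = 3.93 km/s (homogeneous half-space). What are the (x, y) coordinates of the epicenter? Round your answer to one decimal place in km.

x ≈ 8.2 km, y ≈ 159.3 km

Distance from S−P lag: d = Δt · v_P v_S / (v_P − v_S) = Δt · (5.86·3.93)/(5.86−3.93) ≈ 11.9325·Δt.
So d_ST_01 = 167.45, d_ST_02 = 354.27, d_ST_03 = 262.60 km.
Circle about each station: (x + 25.6)² + (y + 4.7)² = 167.45²; (x + 207.8)² + (y + 121.5)² = 354.27²; (x − 9.3)² + (y + 103.3)² = 262.60².
Subtracting the ST_01 equation from the ST_02 and ST_03 equations removes the quadratic terms:
-364.4 x − 233.6 y = -40202.09
69.8 x − 197.2 y = -30839.33
Solving the 2×2 system: x ≈ 8.2, y ≈ 159.3 km.
Check against ST_01 (with the unrounded x, y): √((x + 25.6)²+(y + 4.7)²) = 167.44 ≈ 167.45 km. ✓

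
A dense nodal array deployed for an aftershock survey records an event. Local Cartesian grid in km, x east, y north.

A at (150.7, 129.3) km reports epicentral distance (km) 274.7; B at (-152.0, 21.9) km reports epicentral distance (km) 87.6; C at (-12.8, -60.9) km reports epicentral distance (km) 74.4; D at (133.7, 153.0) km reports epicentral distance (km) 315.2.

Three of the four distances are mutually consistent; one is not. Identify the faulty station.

Solve using three stations at a time. Using A, B, C (subtract circle equations pairwise → linear system) gives (x, y) ≈ (-77.3, -23.9).
Distances from that point to each station vs reported:
  A: calculated 274.7 vs reported 274.7 → residual 0.0 km
  B: calculated 87.6 vs reported 87.6 → residual 0.0 km
  C: calculated 74.4 vs reported 74.4 → residual 0.0 km
  D: calculated 275.3 vs reported 315.2 → residual 39.9 km
A, B, C are mutually consistent (residuals ≈ 0); D is off by 39.9 km.

D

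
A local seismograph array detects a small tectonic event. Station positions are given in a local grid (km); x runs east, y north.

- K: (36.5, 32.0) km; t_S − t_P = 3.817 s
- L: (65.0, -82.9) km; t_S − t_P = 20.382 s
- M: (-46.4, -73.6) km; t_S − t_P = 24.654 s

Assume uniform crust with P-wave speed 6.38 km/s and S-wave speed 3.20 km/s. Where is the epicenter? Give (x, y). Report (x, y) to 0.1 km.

x ≈ 55.4 km, y ≈ 47.6 km

Distance from S−P lag: d = Δt · v_P v_S / (v_P − v_S) = Δt · (6.38·3.20)/(6.38−3.20) ≈ 6.4201·Δt.
So d_K = 24.51, d_L = 130.86, d_M = 158.28 km.
Circle about each station: (x − 36.5)² + (y − 32.0)² = 24.51²; (x − 65.0)² + (y + 82.9)² = 130.86²; (x + 46.4)² + (y + 73.6)² = 158.28².
Subtracting the K equation from the L and M equations removes the quadratic terms:
57.0 x − 229.8 y = -7782.44
-165.8 x − 211.2 y = -19238.15
Solving the 2×2 system: x ≈ 55.4, y ≈ 47.6 km.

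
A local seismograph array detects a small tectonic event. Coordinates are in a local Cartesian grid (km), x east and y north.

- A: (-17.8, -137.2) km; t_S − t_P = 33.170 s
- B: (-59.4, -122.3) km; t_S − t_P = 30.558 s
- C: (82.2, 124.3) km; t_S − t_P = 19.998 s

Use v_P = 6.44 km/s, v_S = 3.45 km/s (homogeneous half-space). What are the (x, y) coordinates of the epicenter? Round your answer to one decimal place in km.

-65.1 km east, 104.7 km north

Distance from S−P lag: d = Δt · v_P v_S / (v_P − v_S) = Δt · (6.44·3.45)/(6.44−3.45) ≈ 7.4308·Δt.
So d_A = 246.48, d_B = 227.07, d_C = 148.60 km.
Circle about each station: (x + 17.8)² + (y + 137.2)² = 246.48²; (x + 59.4)² + (y + 122.3)² = 227.07²; (x − 82.2)² + (y − 124.3)² = 148.60².
Subtracting pairs of circle equations eliminates x²+y² and gives linear equations (the radical axes):
-83.2 x + 29.8 y = 8536.58
200.0 x + 523.0 y = 41737.08
Solving the 2×2 system: x ≈ -65.1, y ≈ 104.7 km.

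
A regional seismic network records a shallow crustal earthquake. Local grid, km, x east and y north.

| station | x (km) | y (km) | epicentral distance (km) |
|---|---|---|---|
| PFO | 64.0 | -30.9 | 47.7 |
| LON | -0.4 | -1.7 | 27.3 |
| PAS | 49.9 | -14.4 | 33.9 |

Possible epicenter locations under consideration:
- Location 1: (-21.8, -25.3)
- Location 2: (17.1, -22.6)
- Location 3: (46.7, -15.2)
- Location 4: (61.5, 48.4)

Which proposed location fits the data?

For each candidate, compare |candidate − station| to the reported distance:
Location 1: residuals PFO 38.3, LON 4.6, PAS 38.6 → max 38.6 km
Location 2: residuals PFO 0.1, LON 0.0, PAS 0.1 → max 0.1 km
Location 3: residuals PFO 24.3, LON 21.7, PAS 30.6 → max 30.6 km
Location 4: residuals PFO 31.6, LON 52.3, PAS 30.0 → max 52.3 km
Only Location 2 has all residuals ≈ 0.

Location 2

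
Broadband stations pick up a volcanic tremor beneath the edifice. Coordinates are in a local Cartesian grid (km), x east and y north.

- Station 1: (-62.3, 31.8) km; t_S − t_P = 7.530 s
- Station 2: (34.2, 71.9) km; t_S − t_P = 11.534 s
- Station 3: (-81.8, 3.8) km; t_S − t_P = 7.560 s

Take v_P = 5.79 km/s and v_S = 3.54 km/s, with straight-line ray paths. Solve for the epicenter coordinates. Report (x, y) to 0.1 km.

Distance from S−P lag: d = Δt · v_P v_S / (v_P − v_S) = Δt · (5.79·3.54)/(5.79−3.54) ≈ 9.1096·Δt.
So d_Station 1 = 68.60, d_Station 2 = 105.07, d_Station 3 = 68.87 km.
Circle about each station: (x + 62.3)² + (y − 31.8)² = 68.60²; (x − 34.2)² + (y − 71.9)² = 105.07²; (x + 81.8)² + (y − 3.8)² = 68.87².
Subtracting the Station 1 equation from the Station 2 and Station 3 equations removes the quadratic terms:
193.0 x + 80.2 y = -4887.02
-39.0 x − 56.0 y = 1776.03
Solving the 2×2 system: x ≈ -17.1, y ≈ -19.8 km.

(-17.1, -19.8)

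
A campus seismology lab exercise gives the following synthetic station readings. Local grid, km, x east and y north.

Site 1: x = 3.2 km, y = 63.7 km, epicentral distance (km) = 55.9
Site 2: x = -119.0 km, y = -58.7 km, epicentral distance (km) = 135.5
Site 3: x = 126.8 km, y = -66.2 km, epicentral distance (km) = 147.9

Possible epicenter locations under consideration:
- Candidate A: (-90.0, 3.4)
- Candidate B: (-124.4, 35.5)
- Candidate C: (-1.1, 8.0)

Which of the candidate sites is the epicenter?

For each candidate, compare |candidate − station| to the reported distance:
Candidate A: residuals Site 1 55.1, Site 2 67.0, Site 3 79.8 → max 79.8 km
Candidate B: residuals Site 1 74.8, Site 2 41.1, Site 3 123.1 → max 123.1 km
Candidate C: residuals Site 1 0.0, Site 2 0.0, Site 3 0.0 → max 0.0 km
Only Candidate C has all residuals ≈ 0.

Candidate C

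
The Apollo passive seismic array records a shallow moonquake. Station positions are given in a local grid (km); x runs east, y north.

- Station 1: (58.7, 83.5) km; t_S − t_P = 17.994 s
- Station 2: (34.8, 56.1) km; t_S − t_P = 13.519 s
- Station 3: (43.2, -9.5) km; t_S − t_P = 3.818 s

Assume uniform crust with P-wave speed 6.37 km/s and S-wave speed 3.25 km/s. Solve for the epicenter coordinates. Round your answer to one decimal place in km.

Distance from S−P lag: d = Δt · v_P v_S / (v_P − v_S) = Δt · (6.37·3.25)/(6.37−3.25) ≈ 6.6354·Δt.
So d_Station 1 = 119.40, d_Station 2 = 89.70, d_Station 3 = 25.33 km.
Circle about each station: (x − 58.7)² + (y − 83.5)² = 119.40²; (x − 34.8)² + (y − 56.1)² = 89.70²; (x − 43.2)² + (y + 9.5)² = 25.33².
Subtracting the Station 1 equation from the Station 2 and Station 3 equations removes the quadratic terms:
-47.8 x − 54.8 y = 150.58
-31.0 x − 186.0 y = 5153.30
Solving the 2×2 system: x ≈ 35.4, y ≈ -33.6 km.

(35.4, -33.6)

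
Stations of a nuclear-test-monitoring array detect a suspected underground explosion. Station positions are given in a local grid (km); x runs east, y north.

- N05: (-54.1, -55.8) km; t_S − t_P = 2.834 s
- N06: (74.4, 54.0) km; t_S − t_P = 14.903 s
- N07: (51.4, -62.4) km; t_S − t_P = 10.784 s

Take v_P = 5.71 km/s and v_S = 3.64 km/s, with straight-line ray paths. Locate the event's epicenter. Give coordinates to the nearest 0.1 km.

Distance from S−P lag: d = Δt · v_P v_S / (v_P − v_S) = Δt · (5.71·3.64)/(5.71−3.64) ≈ 10.0408·Δt.
So d_N05 = 28.46, d_N06 = 149.64, d_N07 = 108.28 km.
Circle about each station: (x + 54.1)² + (y + 55.8)² = 28.46²; (x − 74.4)² + (y − 54.0)² = 149.64²; (x − 51.4)² + (y + 62.4)² = 108.28².
Subtracting the N05 equation from the N06 and N07 equations removes the quadratic terms:
257.0 x + 219.6 y = -19171.25
211.0 x − 13.2 y = -10419.32
Solving the 2×2 system: x ≈ -51.1, y ≈ -27.5 km.

-51.1 km east, -27.5 km north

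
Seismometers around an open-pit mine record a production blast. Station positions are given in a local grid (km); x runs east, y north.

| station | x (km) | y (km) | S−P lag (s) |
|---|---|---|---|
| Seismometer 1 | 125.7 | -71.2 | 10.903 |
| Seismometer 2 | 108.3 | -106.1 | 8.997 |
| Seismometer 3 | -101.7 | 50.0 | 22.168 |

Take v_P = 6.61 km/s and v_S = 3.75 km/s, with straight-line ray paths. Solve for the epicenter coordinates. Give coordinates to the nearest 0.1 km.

(32.6, -87.4)

Distance from S−P lag: d = Δt · v_P v_S / (v_P − v_S) = Δt · (6.61·3.75)/(6.61−3.75) ≈ 8.6670·Δt.
So d_Seismometer 1 = 94.50, d_Seismometer 2 = 77.98, d_Seismometer 3 = 192.13 km.
Circle about each station: (x − 125.7)² + (y + 71.2)² = 94.50²; (x − 108.3)² + (y + 106.1)² = 77.98²; (x + 101.7)² + (y − 50.0)² = 192.13².
Subtracting pairs of circle equations eliminates x²+y² and gives linear equations (the radical axes):
-34.8 x − 69.8 y = 4965.54
-454.8 x + 242.4 y = -36010.73
Solving the 2×2 system: x ≈ 32.6, y ≈ -87.4 km.
Check against Seismometer 1 (with the unrounded x, y): √((x − 125.7)²+(y + 71.2)²) = 94.50 ≈ 94.50 km. ✓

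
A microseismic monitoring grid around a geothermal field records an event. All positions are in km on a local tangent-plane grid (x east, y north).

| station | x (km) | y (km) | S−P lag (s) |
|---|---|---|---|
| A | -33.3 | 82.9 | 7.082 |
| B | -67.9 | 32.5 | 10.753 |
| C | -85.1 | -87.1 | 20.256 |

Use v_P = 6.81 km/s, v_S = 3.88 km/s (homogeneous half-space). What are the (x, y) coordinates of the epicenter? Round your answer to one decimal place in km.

Distance from S−P lag: d = Δt · v_P v_S / (v_P − v_S) = Δt · (6.81·3.88)/(6.81−3.88) ≈ 9.0180·Δt.
So d_A = 63.87, d_B = 96.97, d_C = 182.67 km.
Circle about each station: (x + 33.3)² + (y − 82.9)² = 63.87²; (x + 67.9)² + (y − 32.5)² = 96.97²; (x + 85.1)² + (y + 87.1)² = 182.67².
Subtracting pairs of circle equations eliminates x²+y² and gives linear equations (the radical axes):
-69.2 x − 100.8 y = -7638.44
-103.6 x − 340.0 y = -22441.83
Solving the 2×2 system: x ≈ 25.6, y ≈ 58.2 km.
Check against A (with the unrounded x, y): √((x + 33.3)²+(y − 82.9)²) = 63.86 ≈ 63.87 km. ✓

(25.6, 58.2)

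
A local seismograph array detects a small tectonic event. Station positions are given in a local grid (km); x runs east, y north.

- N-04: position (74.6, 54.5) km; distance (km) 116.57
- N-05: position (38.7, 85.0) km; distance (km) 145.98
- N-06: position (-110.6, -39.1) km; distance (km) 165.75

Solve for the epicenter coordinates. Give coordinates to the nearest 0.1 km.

x ≈ 53.8 km, y ≈ -60.2 km

Circle about each station: (x − 74.6)² + (y − 54.5)² = 116.57²; (x − 38.7)² + (y − 85.0)² = 145.98²; (x + 110.6)² + (y + 39.1)² = 165.75².
Subtracting pairs of circle equations eliminates x²+y² and gives linear equations (the radical axes):
-71.8 x + 61.0 y = -7534.32
-370.4 x − 187.2 y = -8658.74
Solving the 2×2 system: x ≈ 53.8, y ≈ -60.2 km.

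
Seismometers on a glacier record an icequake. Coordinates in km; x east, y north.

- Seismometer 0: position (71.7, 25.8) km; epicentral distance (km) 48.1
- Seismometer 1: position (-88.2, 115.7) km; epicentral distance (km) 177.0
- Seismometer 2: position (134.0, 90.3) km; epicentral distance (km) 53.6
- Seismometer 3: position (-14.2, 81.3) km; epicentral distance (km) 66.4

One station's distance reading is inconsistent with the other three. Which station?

Seismometer 3

Solve using three stations at a time. Using Seismometer 0, Seismometer 1, Seismometer 2 (subtract circle equations pairwise → linear system) gives (x, y) ≈ (83.4, 72.5).
Distances from that point to each station vs reported:
  Seismometer 0: calculated 48.1 vs reported 48.1 → residual 0.0 km
  Seismometer 1: calculated 177.0 vs reported 177.0 → residual 0.0 km
  Seismometer 2: calculated 53.6 vs reported 53.6 → residual 0.0 km
  Seismometer 3: calculated 98.0 vs reported 66.4 → residual 31.6 km
Seismometer 0, Seismometer 1, Seismometer 2 are mutually consistent (residuals ≈ 0); Seismometer 3 is off by 31.6 km.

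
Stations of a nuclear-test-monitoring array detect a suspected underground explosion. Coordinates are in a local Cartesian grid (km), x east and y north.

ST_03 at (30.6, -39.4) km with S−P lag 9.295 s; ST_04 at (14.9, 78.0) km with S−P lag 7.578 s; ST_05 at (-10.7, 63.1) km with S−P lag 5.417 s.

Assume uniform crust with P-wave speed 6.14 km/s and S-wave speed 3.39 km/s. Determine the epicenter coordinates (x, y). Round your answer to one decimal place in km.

-1.7 km east, 23.1 km north

Distance from S−P lag: d = Δt · v_P v_S / (v_P − v_S) = Δt · (6.14·3.39)/(6.14−3.39) ≈ 7.5689·Δt.
So d_ST_03 = 70.35, d_ST_04 = 57.36, d_ST_05 = 41.00 km.
Circle about each station: (x − 30.6)² + (y + 39.4)² = 70.35²; (x − 14.9)² + (y − 78.0)² = 57.36²; (x + 10.7)² + (y − 63.1)² = 41.00².
Subtracting the ST_03 equation from the ST_04 and ST_05 equations removes the quadratic terms:
-31.4 x + 234.8 y = 5476.24
-82.6 x + 205.0 y = 4875.50
Solving the 2×2 system: x ≈ -1.7, y ≈ 23.1 km.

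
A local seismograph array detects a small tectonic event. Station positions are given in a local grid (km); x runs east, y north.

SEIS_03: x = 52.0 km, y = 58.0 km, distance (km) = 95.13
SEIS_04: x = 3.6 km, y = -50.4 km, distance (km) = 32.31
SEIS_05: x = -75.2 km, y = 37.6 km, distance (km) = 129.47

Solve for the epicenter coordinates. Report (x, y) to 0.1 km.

(32.0, -35.0)

Circle about each station: (x − 52.0)² + (y − 58.0)² = 95.13²; (x − 3.6)² + (y + 50.4)² = 32.31²; (x + 75.2)² + (y − 37.6)² = 129.47².
Subtracting pairs of circle equations eliminates x²+y² and gives linear equations (the radical axes):
-96.8 x − 216.8 y = 4490.90
-254.4 x − 40.8 y = -6711.96
Solving the 2×2 system: x ≈ 32.0, y ≈ -35.0 km.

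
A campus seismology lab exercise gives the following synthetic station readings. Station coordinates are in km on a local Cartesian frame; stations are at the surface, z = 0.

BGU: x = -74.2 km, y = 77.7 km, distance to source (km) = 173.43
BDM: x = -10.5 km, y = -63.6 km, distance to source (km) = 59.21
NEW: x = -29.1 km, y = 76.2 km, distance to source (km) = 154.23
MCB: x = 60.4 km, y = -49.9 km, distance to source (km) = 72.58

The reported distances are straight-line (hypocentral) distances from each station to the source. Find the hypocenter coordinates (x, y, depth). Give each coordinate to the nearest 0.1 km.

Each station gives a sphere (x−x_i)² + (y−y_i)² + z² = d_i² (stations at z=0).
Subtracting the BGU sphere from BDM and NEW: z² cancels, leaving linear equations in x and y:
127.4 x − 282.6 y = 19184.42
90.2 x − 3.0 y = 1401.39
Solving: x ≈ 13.481, y ≈ -61.808 km (keep extra digits for the depth step; rounded: 13.5, -61.8).
Then from the BGU sphere: z² = 173.43² − (x + 74.2)² − (y − 77.7)² with x = 13.481, y = -61.808, so z ≈ 54.107 ≈ 54.1 km.

x ≈ 13.5 km, y ≈ -61.8 km, depth ≈ 54.1 km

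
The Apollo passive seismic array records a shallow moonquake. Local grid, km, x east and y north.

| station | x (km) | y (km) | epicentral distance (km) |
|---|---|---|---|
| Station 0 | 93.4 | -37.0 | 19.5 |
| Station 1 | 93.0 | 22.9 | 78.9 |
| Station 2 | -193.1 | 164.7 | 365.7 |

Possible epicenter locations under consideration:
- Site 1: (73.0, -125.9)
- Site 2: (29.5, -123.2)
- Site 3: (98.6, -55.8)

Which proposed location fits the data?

Site 3

For each candidate, compare |candidate − station| to the reported distance:
Site 1: residuals Station 0 71.7, Station 1 71.2, Station 2 28.3 → max 71.7 km
Site 2: residuals Station 0 87.8, Station 1 80.4, Station 2 1.8 → max 87.8 km
Site 3: residuals Station 0 0.0, Station 1 0.0, Station 2 0.0 → max 0.0 km
Only Site 3 has all residuals ≈ 0.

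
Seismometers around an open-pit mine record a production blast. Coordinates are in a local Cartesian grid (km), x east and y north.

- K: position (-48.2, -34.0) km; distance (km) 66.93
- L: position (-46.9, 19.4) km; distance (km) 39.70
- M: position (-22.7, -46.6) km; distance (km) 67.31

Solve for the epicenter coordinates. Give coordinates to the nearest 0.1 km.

x ≈ -7.2 km, y ≈ 18.9 km

Circle about each station: (x + 48.2)² + (y + 34.0)² = 66.93²; (x + 46.9)² + (y − 19.4)² = 39.70²; (x + 22.7)² + (y + 46.6)² = 67.31².
Subtracting the K equation from the L and M equations removes the quadratic terms:
2.6 x + 106.8 y = 2000.26
51.0 x − 25.2 y = -843.40
Solving the 2×2 system: x ≈ -7.2, y ≈ 18.9 km.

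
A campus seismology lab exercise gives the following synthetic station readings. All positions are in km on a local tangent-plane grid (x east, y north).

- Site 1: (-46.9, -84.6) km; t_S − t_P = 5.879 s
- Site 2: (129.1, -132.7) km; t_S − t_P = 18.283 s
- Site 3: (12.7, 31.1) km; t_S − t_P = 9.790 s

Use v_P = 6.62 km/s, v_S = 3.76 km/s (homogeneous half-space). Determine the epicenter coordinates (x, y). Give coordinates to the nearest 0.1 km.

Distance from S−P lag: d = Δt · v_P v_S / (v_P − v_S) = Δt · (6.62·3.76)/(6.62−3.76) ≈ 8.7032·Δt.
So d_Site 1 = 51.17, d_Site 2 = 159.12, d_Site 3 = 85.20 km.
Circle about each station: (x + 46.9)² + (y + 84.6)² = 51.17²; (x − 129.1)² + (y + 132.7)² = 159.12²; (x − 12.7)² + (y − 31.1)² = 85.20².
Subtracting the Site 1 equation from the Site 2 and Site 3 equations removes the quadratic terms:
352.0 x − 96.2 y = 2218.52
119.2 x + 231.4 y = -12868.94
Solving the 2×2 system: x ≈ -7.8, y ≈ -51.6 km.
Check against Site 1 (with the unrounded x, y): √((x + 46.9)²+(y + 84.6)²) = 51.17 ≈ 51.17 km. ✓

-7.8 km east, -51.6 km north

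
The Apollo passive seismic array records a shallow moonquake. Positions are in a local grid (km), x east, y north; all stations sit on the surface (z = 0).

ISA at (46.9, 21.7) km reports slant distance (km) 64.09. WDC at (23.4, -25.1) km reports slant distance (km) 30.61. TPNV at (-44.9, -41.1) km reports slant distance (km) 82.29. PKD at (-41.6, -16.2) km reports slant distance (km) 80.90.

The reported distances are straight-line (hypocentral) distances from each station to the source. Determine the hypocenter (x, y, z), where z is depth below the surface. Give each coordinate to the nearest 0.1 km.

x ≈ 32.2 km, y ≈ -34.1 km, depth ≈ 27.9 km

Each station gives a sphere (x−x_i)² + (y−y_i)² + z² = d_i² (stations at z=0).
Subtracting the ISA sphere from WDC and TPNV: z² cancels, leaving linear equations in x and y:
-47.0 x − 93.6 y = 1677.63
-183.6 x − 125.6 y = -1629.40
Solving: x ≈ 32.195, y ≈ -34.090 km (keep extra digits for the depth step; rounded: 32.2, -34.1).
Then from the ISA sphere: z² = 64.09² − (x − 46.9)² − (y − 21.7)² with x = 32.195, y = -34.090, so z ≈ 27.906 ≈ 27.9 km.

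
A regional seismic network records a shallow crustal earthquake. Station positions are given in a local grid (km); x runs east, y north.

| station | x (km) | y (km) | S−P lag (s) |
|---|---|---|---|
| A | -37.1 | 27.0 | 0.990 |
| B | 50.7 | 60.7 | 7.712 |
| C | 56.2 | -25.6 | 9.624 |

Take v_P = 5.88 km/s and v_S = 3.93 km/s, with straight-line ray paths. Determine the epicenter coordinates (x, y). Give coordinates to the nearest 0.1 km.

Distance from S−P lag: d = Δt · v_P v_S / (v_P − v_S) = Δt · (5.88·3.93)/(5.88−3.93) ≈ 11.8505·Δt.
So d_A = 11.73, d_B = 91.39, d_C = 114.05 km.
Circle about each station: (x + 37.1)² + (y − 27.0)² = 11.73²; (x − 50.7)² + (y − 60.7)² = 91.39²; (x − 56.2)² + (y + 25.6)² = 114.05².
Subtracting pairs of circle equations eliminates x²+y² and gives linear equations (the radical axes):
175.6 x + 67.4 y = -4064.97
186.6 x − 105.2 y = -11161.42
Solving the 2×2 system: x ≈ -38.0, y ≈ 38.7 km.

x ≈ -38.0 km, y ≈ 38.7 km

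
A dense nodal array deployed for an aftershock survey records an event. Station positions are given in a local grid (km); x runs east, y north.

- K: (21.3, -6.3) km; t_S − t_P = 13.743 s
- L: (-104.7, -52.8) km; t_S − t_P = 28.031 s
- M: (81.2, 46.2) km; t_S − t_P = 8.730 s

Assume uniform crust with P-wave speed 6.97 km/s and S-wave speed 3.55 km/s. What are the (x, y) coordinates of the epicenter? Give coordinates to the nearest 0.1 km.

Distance from S−P lag: d = Δt · v_P v_S / (v_P − v_S) = Δt · (6.97·3.55)/(6.97−3.55) ≈ 7.2349·Δt.
So d_K = 99.43, d_L = 202.80, d_M = 63.16 km.
Circle about each station: (x − 21.3)² + (y + 6.3)² = 99.43²; (x + 104.7)² + (y + 52.8)² = 202.80²; (x − 81.2)² + (y − 46.2)² = 63.16².
Subtracting the K equation from the L and M equations removes the quadratic terms:
-252.0 x − 93.0 y = -17984.97
119.8 x + 105.0 y = 14131.64
Solving the 2×2 system: x ≈ 37.5, y ≈ 91.8 km.

37.5 km east, 91.8 km north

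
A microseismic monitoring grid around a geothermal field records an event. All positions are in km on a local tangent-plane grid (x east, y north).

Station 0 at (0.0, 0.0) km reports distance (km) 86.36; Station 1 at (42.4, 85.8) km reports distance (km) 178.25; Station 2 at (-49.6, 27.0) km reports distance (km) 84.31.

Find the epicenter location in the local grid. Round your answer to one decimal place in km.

-66.0 km east, -55.7 km north

Circle about each station: x² + y² = 86.36²; (x − 42.4)² + (y − 85.8)² = 178.25²; (x + 49.6)² + (y − 27.0)² = 84.31².
Subtracting pairs of circle equations eliminates x²+y² and gives linear equations (the radical axes):
84.8 x + 171.6 y = -15155.61
-99.2 x + 54.0 y = 3539.03
Solving the 2×2 system: x ≈ -66.0, y ≈ -55.7 km.
Check against Station 0 (with the unrounded x, y): √(x²+y²) = 86.36 ≈ 86.36 km. ✓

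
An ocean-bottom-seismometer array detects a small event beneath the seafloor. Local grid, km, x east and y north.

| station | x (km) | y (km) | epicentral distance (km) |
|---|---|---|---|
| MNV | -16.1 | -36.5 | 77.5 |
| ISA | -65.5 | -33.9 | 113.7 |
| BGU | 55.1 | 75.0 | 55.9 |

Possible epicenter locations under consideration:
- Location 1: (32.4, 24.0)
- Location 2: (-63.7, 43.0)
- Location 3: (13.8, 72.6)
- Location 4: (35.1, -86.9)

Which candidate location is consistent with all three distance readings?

Location 1

For each candidate, compare |candidate − station| to the reported distance:
Location 1: residuals MNV 0.0, ISA 0.0, BGU 0.1 → max 0.1 km
Location 2: residuals MNV 15.2, ISA 36.8, BGU 67.1 → max 67.1 km
Location 3: residuals MNV 35.6, ISA 19.1, BGU 14.5 → max 35.6 km
Location 4: residuals MNV 5.7, ISA 0.0, BGU 107.2 → max 107.2 km
Only Location 1 has all residuals ≈ 0.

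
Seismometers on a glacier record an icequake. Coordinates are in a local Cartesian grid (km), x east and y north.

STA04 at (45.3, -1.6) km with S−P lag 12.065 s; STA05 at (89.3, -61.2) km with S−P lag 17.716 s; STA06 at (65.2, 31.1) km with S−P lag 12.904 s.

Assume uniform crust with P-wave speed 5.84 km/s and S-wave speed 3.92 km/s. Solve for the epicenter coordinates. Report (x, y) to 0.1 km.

Distance from S−P lag: d = Δt · v_P v_S / (v_P − v_S) = Δt · (5.84·3.92)/(5.84−3.92) ≈ 11.9233·Δt.
So d_STA04 = 143.86, d_STA05 = 211.23, d_STA06 = 153.86 km.
Circle about each station: (x − 45.3)² + (y + 1.6)² = 143.86²; (x − 89.3)² + (y + 61.2)² = 211.23²; (x − 65.2)² + (y − 31.1)² = 153.86².
Subtracting the STA04 equation from the STA05 and STA06 equations removes the quadratic terms:
88.0 x − 119.2 y = -14257.13
39.8 x + 65.4 y = 186.40
Solving the 2×2 system: x ≈ -86.7, y ≈ 55.6 km.

(-86.7, 55.6)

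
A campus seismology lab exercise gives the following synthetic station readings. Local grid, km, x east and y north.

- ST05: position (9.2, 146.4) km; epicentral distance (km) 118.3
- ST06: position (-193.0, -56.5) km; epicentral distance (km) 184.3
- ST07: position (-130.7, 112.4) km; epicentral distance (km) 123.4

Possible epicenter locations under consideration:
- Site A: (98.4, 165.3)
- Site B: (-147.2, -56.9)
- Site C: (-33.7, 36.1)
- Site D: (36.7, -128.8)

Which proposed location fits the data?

Site C

For each candidate, compare |candidate − station| to the reported distance:
Site A: residuals ST05 27.1, ST06 181.9, ST07 111.7 → max 181.9 km
Site B: residuals ST05 138.2, ST06 138.5, ST07 46.7 → max 138.5 km
Site C: residuals ST05 0.0, ST06 0.0, ST07 0.0 → max 0.0 km
Site D: residuals ST05 158.3, ST06 56.5, ST07 170.2 → max 170.2 km
Only Site C has all residuals ≈ 0.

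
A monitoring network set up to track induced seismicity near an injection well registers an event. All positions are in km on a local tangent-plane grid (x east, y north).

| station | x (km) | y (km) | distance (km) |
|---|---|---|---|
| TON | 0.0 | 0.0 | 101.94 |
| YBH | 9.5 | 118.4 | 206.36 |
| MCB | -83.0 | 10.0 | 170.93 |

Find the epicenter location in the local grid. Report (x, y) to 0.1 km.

x ≈ 61.5 km, y ≈ -81.3 km

Circle about each station: x² + y² = 101.94²; (x − 9.5)² + (y − 118.4)² = 206.36²; (x + 83.0)² + (y − 10.0)² = 170.93².
Subtracting the TON equation from the YBH and MCB equations removes the quadratic terms:
19.0 x + 236.8 y = -18083.88
-166.0 x + 20.0 y = -11836.30
Solving the 2×2 system: x ≈ 61.5, y ≈ -81.3 km.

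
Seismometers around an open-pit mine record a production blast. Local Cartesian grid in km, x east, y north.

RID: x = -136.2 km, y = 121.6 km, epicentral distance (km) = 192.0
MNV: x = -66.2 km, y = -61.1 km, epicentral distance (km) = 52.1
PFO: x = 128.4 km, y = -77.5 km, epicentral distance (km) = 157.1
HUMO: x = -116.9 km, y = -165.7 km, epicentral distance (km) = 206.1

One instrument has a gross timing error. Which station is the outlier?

Solve using three stations at a time. Using RID, MNV, PFO (subtract circle equations pairwise → linear system) gives (x, y) ≈ (-22.3, -33.0).
Distances from that point to each station vs reported:
  RID: calculated 192.0 vs reported 192.0 → residual 0.0 km
  MNV: calculated 52.2 vs reported 52.1 → residual 0.1 km
  PFO: calculated 157.1 vs reported 157.1 → residual 0.0 km
  HUMO: calculated 163.0 vs reported 206.1 → residual 43.1 km
RID, MNV, PFO are mutually consistent (residuals ≈ 0); HUMO is off by 43.1 km.

HUMO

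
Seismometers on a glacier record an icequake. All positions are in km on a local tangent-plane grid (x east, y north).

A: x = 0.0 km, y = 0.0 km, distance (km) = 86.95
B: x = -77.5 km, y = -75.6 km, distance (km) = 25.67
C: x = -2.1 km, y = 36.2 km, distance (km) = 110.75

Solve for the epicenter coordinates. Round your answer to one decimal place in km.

x ≈ -70.5 km, y ≈ -50.9 km

Circle about each station: x² + y² = 86.95²; (x + 77.5)² + (y + 75.6)² = 25.67²; (x + 2.1)² + (y − 36.2)² = 110.75².
Subtracting the A equation from the B and C equations removes the quadratic terms:
-155.0 x − 151.2 y = 18622.96
-4.2 x + 72.4 y = -3390.41
Solving the 2×2 system: x ≈ -70.5, y ≈ -50.9 km.
Check against A (with the unrounded x, y): √(x²+y²) = 86.95 ≈ 86.95 km. ✓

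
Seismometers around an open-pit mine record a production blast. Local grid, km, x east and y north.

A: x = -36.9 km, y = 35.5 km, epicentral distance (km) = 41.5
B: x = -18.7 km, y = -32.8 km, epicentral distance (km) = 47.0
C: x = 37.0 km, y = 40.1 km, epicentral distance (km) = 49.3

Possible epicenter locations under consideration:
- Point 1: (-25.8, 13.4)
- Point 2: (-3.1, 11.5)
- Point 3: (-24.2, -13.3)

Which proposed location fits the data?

Point 2

For each candidate, compare |candidate − station| to the reported distance:
Point 1: residuals A 16.8, B 0.3, C 18.9 → max 18.9 km
Point 2: residuals A 0.0, B 0.0, C 0.0 → max 0.0 km
Point 3: residuals A 8.9, B 26.7, C 31.9 → max 31.9 km
Only Point 2 has all residuals ≈ 0.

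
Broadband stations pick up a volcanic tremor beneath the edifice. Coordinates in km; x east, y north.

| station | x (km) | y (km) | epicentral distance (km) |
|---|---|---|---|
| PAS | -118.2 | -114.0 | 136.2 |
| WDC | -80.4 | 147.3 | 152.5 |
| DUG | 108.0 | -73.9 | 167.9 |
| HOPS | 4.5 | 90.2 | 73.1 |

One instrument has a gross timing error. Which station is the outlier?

HOPS

Solve using three stations at a time. Using PAS, WDC, DUG (subtract circle equations pairwise → linear system) gives (x, y) ≈ (-43.0, -0.5).
Distances from that point to each station vs reported:
  PAS: calculated 136.2 vs reported 136.2 → residual 0.0 km
  WDC: calculated 152.5 vs reported 152.5 → residual 0.0 km
  DUG: calculated 167.9 vs reported 167.9 → residual 0.0 km
  HOPS: calculated 102.4 vs reported 73.1 → residual 29.3 km
PAS, WDC, DUG are mutually consistent (residuals ≈ 0); HOPS is off by 29.3 km.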